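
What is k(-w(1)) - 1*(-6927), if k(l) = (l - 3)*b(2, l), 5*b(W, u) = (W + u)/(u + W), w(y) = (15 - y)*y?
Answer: 34618/5 ≈ 6923.6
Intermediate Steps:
w(y) = y*(15 - y)
b(W, u) = ⅕ (b(W, u) = ((W + u)/(u + W))/5 = ((W + u)/(W + u))/5 = (⅕)*1 = ⅕)
k(l) = -⅗ + l/5 (k(l) = (l - 3)*(⅕) = (-3 + l)*(⅕) = -⅗ + l/5)
k(-w(1)) - 1*(-6927) = (-⅗ + (-(15 - 1*1))/5) - 1*(-6927) = (-⅗ + (-(15 - 1))/5) + 6927 = (-⅗ + (-14)/5) + 6927 = (-⅗ + (-1*14)/5) + 6927 = (-⅗ + (⅕)*(-14)) + 6927 = (-⅗ - 14/5) + 6927 = -17/5 + 6927 = 34618/5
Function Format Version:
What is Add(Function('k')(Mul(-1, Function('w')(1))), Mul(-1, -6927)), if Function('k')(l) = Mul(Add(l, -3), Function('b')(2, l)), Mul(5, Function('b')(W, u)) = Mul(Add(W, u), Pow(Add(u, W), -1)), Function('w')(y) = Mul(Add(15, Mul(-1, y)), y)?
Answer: Rational(34618, 5) ≈ 6923.6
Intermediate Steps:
Function('w')(y) = Mul(y, Add(15, Mul(-1, y)))
Function('b')(W, u) = Rational(1, 5) (Function('b')(W, u) = Mul(Rational(1, 5), Mul(Add(W, u), Pow(Add(u, W), -1))) = Mul(Rational(1, 5), Mul(Add(W, u), Pow(Add(W, u), -1))) = Mul(Rational(1, 5), 1) = Rational(1, 5))
Function('k')(l) = Add(Rational(-3, 5), Mul(Rational(1, 5), l)) (Function('k')(l) = Mul(Add(l, -3), Rational(1, 5)) = Mul(Add(-3, l), Rational(1, 5)) = Add(Rational(-3, 5), Mul(Rational(1, 5), l)))
Add(Function('k')(Mul(-1, Function('w')(1))), Mul(-1, -6927)) = Add(Add(Rational(-3, 5), Mul(Rational(1, 5), Mul(-1, Mul(1, Add(15, Mul(-1, 1)))))), Mul(-1, -6927)) = Add(Add(Rational(-3, 5), Mul(Rational(1, 5), Mul(-1, Mul(1, Add(15, -1))))), 6927) = Add(Add(Rational(-3, 5), Mul(Rational(1, 5), Mul(-1, Mul(1, 14)))), 6927) = Add(Add(Rational(-3, 5), Mul(Rational(1, 5), Mul(-1, 14))), 6927) = Add(Add(Rational(-3, 5), Mul(Rational(1, 5), -14)), 6927) = Add(Add(Rational(-3, 5), Rational(-14, 5)), 6927) = Add(Rational(-17, 5), 6927) = Rational(34618, 5)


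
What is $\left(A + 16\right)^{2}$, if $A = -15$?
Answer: $1$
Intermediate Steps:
$\left(A + 16\right)^{2} = \left(-15 + 16\right)^{2} = 1^{2} = 1$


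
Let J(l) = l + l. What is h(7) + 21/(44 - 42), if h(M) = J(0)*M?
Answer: 21/2 ≈ 10.500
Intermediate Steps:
J(l) = 2*l
h(M) = 0 (h(M) = (2*0)*M = 0*M = 0)
h(7) + 21/(44 - 42) = 0 + 21/(44 - 42) = 0 + 21/2 = 21/2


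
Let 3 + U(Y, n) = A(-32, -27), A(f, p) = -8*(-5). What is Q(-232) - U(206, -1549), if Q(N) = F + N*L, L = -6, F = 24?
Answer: 1379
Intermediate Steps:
Q(N) = 24 - 6*N (Q(N) = 24 + N*(-6) = 24 - 6*N)
A(f, p) = 40
U(Y, n) = 37 (U(Y, n) = -3 + 40 = 37)
Q(-232) - U(206, -1549) = (24 - 6*(-232)) - 1*37 = (24 + 1392) - 37 = 1416 - 37 = 1379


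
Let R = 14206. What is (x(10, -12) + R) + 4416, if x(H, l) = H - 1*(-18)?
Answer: 18650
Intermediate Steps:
x(H, l) = 18 + H (x(H, l) = H + 18 = 18 + H)
(x(10, -12) + R) + 4416 = ((18 + 10) + 14206) + 4416 = (28 + 14206) + 4416 = 14234 + 4416 = 18650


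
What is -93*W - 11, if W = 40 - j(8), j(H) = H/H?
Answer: -3638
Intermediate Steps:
j(H) = 1
W = 39 (W = 40 - 1*1 = 40 - 1 = 39)
-93*W - 11 = -93*39 - 11 = -3627 - 11 = -3638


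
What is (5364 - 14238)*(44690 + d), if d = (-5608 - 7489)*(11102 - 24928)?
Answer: -1607292707688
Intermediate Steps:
d = 181079122 (d = -13097*(-13826) = 181079122)
(5364 - 14238)*(44690 + d) = (5364 - 14238)*(44690 + 181079122) = -8874*181123812 = -1607292707688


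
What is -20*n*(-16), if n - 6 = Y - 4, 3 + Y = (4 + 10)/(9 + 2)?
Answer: 960/11 ≈ 87.273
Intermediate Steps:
Y = -19/11 (Y = -3 + (4 + 10)/(9 + 2) = -3 + 14/11 = -19/11 ≈ -1.7273)
n = 3/11 (n = 6 + (-19/11 - 4) = 6 - 63/11 = 3/11 ≈ 0.27273)
-20*n*(-16) = -20*3/11*(-16) = -60/11*(-16) = 960/11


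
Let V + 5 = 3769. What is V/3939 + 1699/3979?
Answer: 21669317/15673281 ≈ 1.3826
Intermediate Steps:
V = 3764 (V = -5 + 3769 = 3764)
V/3939 + 1699/3979 = 3764/3939 + 1699/3979 = 21669317/15673281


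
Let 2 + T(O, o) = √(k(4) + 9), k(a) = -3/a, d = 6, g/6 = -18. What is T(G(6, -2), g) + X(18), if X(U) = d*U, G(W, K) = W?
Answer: 106 + √33/2 ≈ 108.87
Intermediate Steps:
g = -108 (g = 6*(-18) = -108)
X(U) = 6*U
T(O, o) = -2 + √33/2 (T(O, o) = -2 + √(-3/4 + 9) = -2 + √(-3*¼ + 9) = -2 + √(-¾ + 9) = -2 + √(33/4) = -2 + √33/2)
T(G(6, -2), g) + X(18) = (-2 + √33/2) + 6*18 = (-2 + √33/2) + 108 = 106 + √33/2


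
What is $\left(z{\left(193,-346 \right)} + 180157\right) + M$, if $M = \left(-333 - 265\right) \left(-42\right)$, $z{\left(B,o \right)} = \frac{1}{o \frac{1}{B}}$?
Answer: $\frac{71024265}{346} \approx 2.0527 \cdot 10^{5}$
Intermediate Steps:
$z{\left(B,o \right)} = \frac{B}{o}$
$M = 25116$ ($M = \left(-598\right) \left(-42\right) = 25116$)
$\left(z{\left(193,-346 \right)} + 180157\right) + M = \left(\frac{193}{-346} + 180157\right) + 25116 = \left(193 \left(- \frac{1}{346}\right) + 180157\right) + 25116 = \left(- \frac{193}{346} + 180157\right) + 25116 = \frac{62334129}{346} + 25116 = \frac{71024265}{346}$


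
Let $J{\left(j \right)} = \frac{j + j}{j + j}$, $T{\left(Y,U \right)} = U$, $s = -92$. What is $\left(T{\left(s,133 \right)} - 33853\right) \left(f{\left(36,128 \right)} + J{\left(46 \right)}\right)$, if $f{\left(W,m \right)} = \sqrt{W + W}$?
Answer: $-33720 - 202320 \sqrt{2} \approx -3.1984 \cdot 10^{5}$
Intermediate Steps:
$J{\left(j \right)} = 1$ ($J{\left(j \right)} = \frac{2 j}{2 j} = 2 j \frac{1}{2 j} = 1$)
$f{\left(W,m \right)} = \sqrt{2} \sqrt{W}$ ($f{\left(W,m \right)} = \sqrt{2 W} = \sqrt{2} \sqrt{W}$)
$\left(T{\left(s,133 \right)} - 33853\right) \left(f{\left(36,128 \right)} + J{\left(46 \right)}\right) = \left(133 - 33853\right) \left(\sqrt{2} \sqrt{36} + 1\right) = - 33720 \left(\sqrt{2} \cdot 6 + 1\right) = - 33720 \left(6 \sqrt{2} + 1\right) = - 33720 \left(1 + 6 \sqrt{2}\right) = -33720 - 202320 \sqrt{2}$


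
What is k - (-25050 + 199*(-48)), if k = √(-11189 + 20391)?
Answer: 34602 + √9202 ≈ 34698.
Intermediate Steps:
k = √9202 ≈ 95.927
k - (-25050 + 199*(-48)) = √9202 - (-25050 + 199*(-48)) = √9202 - (-25050 - 9552) = √9202 - 1*(-34602) = √9202 + 34602 = 34602 + √9202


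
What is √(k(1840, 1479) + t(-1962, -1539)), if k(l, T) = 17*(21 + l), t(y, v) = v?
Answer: √30098 ≈ 173.49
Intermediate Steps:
k(l, T) = 357 + 17*l
√(k(1840, 1479) + t(-1962, -1539)) = √((357 + 17*1840) - 1539) = √((357 + 31280) - 1539) = √(31637 - 1539) = √30098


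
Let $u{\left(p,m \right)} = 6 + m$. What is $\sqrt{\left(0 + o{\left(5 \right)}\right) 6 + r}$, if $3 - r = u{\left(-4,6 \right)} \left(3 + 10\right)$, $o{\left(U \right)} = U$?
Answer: $i \sqrt{123} \approx 11.091 i$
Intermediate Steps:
$r = -153$ ($r = 3 - \left(6 + 6\right) \left(3 + 10\right) = 3 - 12 \cdot 13 = 3 - 156 = -153$)
$\sqrt{\left(0 + o{\left(5 \right)}\right) 6 + r} = \sqrt{\left(0 + 5\right) 6 - 153} = \sqrt{5 \cdot 6 - 153} = \sqrt{30 - 153} = \sqrt{-123} = i \sqrt{123}$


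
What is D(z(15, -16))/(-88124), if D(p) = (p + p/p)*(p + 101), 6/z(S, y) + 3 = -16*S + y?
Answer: -6616709/5911446044 ≈ -0.0011193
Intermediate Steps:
z(S, y) = 6/(-3 + y - 16*S) (z(S, y) = 6/(-3 + (-16*S + y)) = 6/(-3 + (y - 16*S)) = 6/(-3 + y - 16*S))
D(p) = (1 + p)*(101 + p) (D(p) = (p + 1)*(101 + p) = (1 + p)*(101 + p))
D(z(15, -16))/(-88124) = (101 + (6/(-3 - 16 - 16*15))² + 102*(6/(-3 - 16 - 16*15)))/(-88124) = (101 + (6/(-3 - 16 - 240))² + 102*(6/(-3 - 16 - 240)))*(-1/88124) = (101 + (6/(-259))² + 102*(6/(-259)))*(-1/88124) = (101 + (6*(-1/259))² + 102*(6*(-1/259)))*(-1/88124) = (101 + (-6/259)² + 102*(-6/259))*(-1/88124) = (101 + 36/67081 - 612/259)*(-1/88124) = (6616709/67081)*(-1/88124) = -6616709/5911446044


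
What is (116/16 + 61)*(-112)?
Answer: -7644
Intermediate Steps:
(116/16 + 61)*(-112) = (116*(1/16) + 61)*(-112) = (29/4 + 61)*(-112) = (273/4)*(-112) = -7644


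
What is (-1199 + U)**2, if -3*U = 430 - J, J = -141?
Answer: 17372224/9 ≈ 1.9302e+6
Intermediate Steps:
U = -571/3 (U = -(430 - 1*(-141))/3 = -(430 + 141)/3 = -1/3*571 = -571/3 ≈ -190.33)
(-1199 + U)**2 = (-1199 - 571/3)**2 = (-4168/3)**2 = 17372224/9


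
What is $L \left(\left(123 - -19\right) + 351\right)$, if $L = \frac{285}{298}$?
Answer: $\frac{140505}{298} \approx 471.49$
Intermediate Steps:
$L = \frac{285}{298}$ ($L = 285 \cdot \frac{1}{298} = \frac{285}{298} \approx 0.95638$)
$L \left(\left(123 - -19\right) + 351\right) = \frac{285 \left(\left(123 - -19\right) + 351\right)}{298} = \frac{285 \left(\left(123 + 19\right) + 351\right)}{298} = \frac{285 \left(142 + 351\right)}{298} = \frac{285}{298} \cdot 493 = \frac{140505}{298}$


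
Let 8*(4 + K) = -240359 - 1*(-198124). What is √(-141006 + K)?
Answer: 3*I*√260070/4 ≈ 382.48*I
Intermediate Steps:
K = -42267/8 (K = -4 + (-240359 - 1*(-198124))/8 = -4 + (-240359 + 198124)/8 = -4 + (⅛)*(-42235) = -4 - 42235/8 = -42267/8 ≈ -5283.4)
√(-141006 + K) = √(-141006 - 42267/8) = √(-1170315/8) = 3*I*√260070/4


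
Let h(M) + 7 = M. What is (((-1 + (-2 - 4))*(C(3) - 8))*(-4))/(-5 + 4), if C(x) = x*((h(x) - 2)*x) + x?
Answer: 1652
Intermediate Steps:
h(M) = -7 + M
C(x) = x + x²*(-9 + x) (C(x) = x*(((-7 + x) - 2)*x) + x = x*((-9 + x)*x) + x = x*(x*(-9 + x)) + x = x²*(-9 + x) + x = x + x²*(-9 + x))
(((-1 + (-2 - 4))*(C(3) - 8))*(-4))/(-5 + 4) = (((-1 + (-2 - 4))*(3*(1 + 3² - 9*3) - 8))*(-4))/(-5 + 4) = (((-1 - 6)*(3*(1 + 9 - 27) - 8))*(-4))/(-1) = (-7*(3*(-17) - 8)*(-4))*(-1) = (-7*(-51 - 8)*(-4))*(-1) = (-7*(-59)*(-4))*(-1) = (413*(-4))*(-1) = -1652*(-1) = 1652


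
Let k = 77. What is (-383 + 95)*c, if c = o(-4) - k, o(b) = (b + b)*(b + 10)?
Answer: 36000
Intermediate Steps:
o(b) = 2*b*(10 + b) (o(b) = (2*b)*(10 + b) = 2*b*(10 + b))
c = -125 (c = 2*(-4)*(10 - 4) - 1*77 = 2*(-4)*6 - 77 = -48 - 77 = -125)
(-383 + 95)*c = (-383 + 95)*(-125) = -288*(-125) = 36000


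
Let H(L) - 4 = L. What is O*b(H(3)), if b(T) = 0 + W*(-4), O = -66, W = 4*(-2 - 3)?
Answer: -5280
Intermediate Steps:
H(L) = 4 + L
W = -20 (W = 4*(-5) = -20)
b(T) = 80 (b(T) = 0 - 20*(-4) = 0 + 80 = 80)
O*b(H(3)) = -66*80 = -5280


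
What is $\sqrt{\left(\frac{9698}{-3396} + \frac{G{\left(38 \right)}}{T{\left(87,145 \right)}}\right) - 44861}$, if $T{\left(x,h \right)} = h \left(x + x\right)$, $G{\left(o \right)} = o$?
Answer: $\frac{i \sqrt{302179812563410}}{82070} \approx 211.81 i$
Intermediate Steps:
$T{\left(x,h \right)} = 2 h x$ ($T{\left(x,h \right)} = h 2 x = 2 h x$)
$\sqrt{\left(\frac{9698}{-3396} + \frac{G{\left(38 \right)}}{T{\left(87,145 \right)}}\right) - 44861} = \sqrt{\left(\frac{9698}{-3396} + \frac{38}{2 \cdot 145 \cdot 87}\right) - 44861} = \sqrt{\left(9698 \left(- \frac{1}{3396}\right) + \frac{38}{25230}\right) - 44861} = \sqrt{\left(- \frac{4849}{1698} + 38 \cdot \frac{1}{25230}\right) - 44861} = \sqrt{\left(- \frac{4849}{1698} + \frac{19}{12615}\right) - 44861} = \sqrt{- \frac{6793097}{2380030} - 44861} = \sqrt{- \frac{106777318927}{2380030}} = \frac{i \sqrt{302179812563410}}{82070}$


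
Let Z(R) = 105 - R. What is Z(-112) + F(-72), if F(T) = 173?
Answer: 390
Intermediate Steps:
Z(-112) + F(-72) = (105 - 1*(-112)) + 173 = (105 + 112) + 173 = 217 + 173 = 390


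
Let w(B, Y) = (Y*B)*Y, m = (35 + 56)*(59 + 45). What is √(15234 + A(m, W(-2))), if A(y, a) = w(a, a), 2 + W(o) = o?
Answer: √15170 ≈ 123.17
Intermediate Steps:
m = 9464 (m = 91*104 = 9464)
w(B, Y) = B*Y² (w(B, Y) = (B*Y)*Y = B*Y²)
W(o) = -2 + o
A(y, a) = a³ (A(y, a) = a*a² = a³)
√(15234 + A(m, W(-2))) = √(15234 + (-2 - 2)³) = √(15234 + (-4)³) = √(15234 - 64) = √15170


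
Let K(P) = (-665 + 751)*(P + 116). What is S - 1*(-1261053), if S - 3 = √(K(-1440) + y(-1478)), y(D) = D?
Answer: 1261056 + I*√115342 ≈ 1.2611e+6 + 339.62*I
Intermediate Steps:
K(P) = 9976 + 86*P (K(P) = 86*(116 + P) = 9976 + 86*P)
S = 3 + I*√115342 (S = 3 + √((9976 + 86*(-1440)) - 1478) = 3 + √((9976 - 123840) - 1478) = 3 + √(-113864 - 1478) = 3 + √(-115342) = 3 + I*√115342 ≈ 3.0 + 339.62*I)
S - 1*(-1261053) = (3 + I*√115342) - 1*(-1261053) = (3 + I*√115342) + 1261053 = 1261056 + I*√115342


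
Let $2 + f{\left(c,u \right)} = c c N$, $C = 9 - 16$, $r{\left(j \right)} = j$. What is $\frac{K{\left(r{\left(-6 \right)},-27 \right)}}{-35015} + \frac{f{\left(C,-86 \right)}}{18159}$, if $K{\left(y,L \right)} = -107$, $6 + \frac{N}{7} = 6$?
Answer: $\frac{1872983}{635837385} \approx 0.0029457$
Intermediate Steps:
$N = 0$ ($N = -42 + 7 \cdot 6 = -42 + 42 = 0$)
$C = -7$
$f{\left(c,u \right)} = -2$ ($f{\left(c,u \right)} = -2 + c c 0 = -2 + c^{2} \cdot 0 = -2 + 0 = -2$)
$\frac{K{\left(r{\left(-6 \right)},-27 \right)}}{-35015} + \frac{f{\left(C,-86 \right)}}{18159} = - \frac{107}{-35015} - \frac{2}{18159} = \left(-107\right) \left(- \frac{1}{35015}\right) - \frac{2}{18159} = \frac{107}{35015} - \frac{2}{18159} = \frac{1872983}{635837385}$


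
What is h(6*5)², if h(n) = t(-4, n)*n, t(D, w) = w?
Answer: 810000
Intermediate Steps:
h(n) = n² (h(n) = n*n = n²)
h(6*5)² = ((6*5)²)² = (30²)² = 900² = 810000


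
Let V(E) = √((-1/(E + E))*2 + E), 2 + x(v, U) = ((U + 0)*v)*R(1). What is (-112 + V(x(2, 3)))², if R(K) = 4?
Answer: (2464 - √10626)²/484 ≈ 11516.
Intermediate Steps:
x(v, U) = -2 + 4*U*v (x(v, U) = -2 + ((U + 0)*v)*4 = -2 + (U*v)*4 = -2 + 4*U*v)
V(E) = √(E - 1/E) (V(E) = √((-1/(2*E))*2 + E) = √(((1/(2*E))*(-1))*2 + E) = √(-1/(2*E)*2 + E) = √(-1/E + E) = √(E - 1/E))
(-112 + V(x(2, 3)))² = (-112 + √((-2 + 4*3*2) - 1/(-2 + 4*3*2)))² = (-112 + √((-2 + 24) - 1/(-2 + 24)))² = (-112 + √(22 - 1/22))² = (-112 + √(483/22))² = (-112 + √10626/22)²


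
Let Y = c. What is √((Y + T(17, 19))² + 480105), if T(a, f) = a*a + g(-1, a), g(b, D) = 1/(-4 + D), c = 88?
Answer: 3*√11685261/13 ≈ 788.85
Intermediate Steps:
Y = 88
T(a, f) = a² + 1/(-4 + a) (T(a, f) = a*a + 1/(-4 + a) = a² + 1/(-4 + a))
√((Y + T(17, 19))² + 480105) = √((88 + (1 + 17²*(-4 + 17))/(-4 + 17))² + 480105) = √((88 + (1 + 289*13)/13)² + 480105) = √((88 + (1 + 3757)/13)² + 480105) = √((88 + (1/13)*3758)² + 480105) = √((88 + 3758/13)² + 480105) = √((4902/13)² + 480105) = √(24029604/169 + 480105) = √(105167349/169) = 3*√11685261/13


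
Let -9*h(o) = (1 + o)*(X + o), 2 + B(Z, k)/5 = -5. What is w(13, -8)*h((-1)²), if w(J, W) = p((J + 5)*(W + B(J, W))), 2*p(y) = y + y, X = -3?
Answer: -344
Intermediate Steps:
B(Z, k) = -35 (B(Z, k) = -10 + 5*(-5) = -10 - 25 = -35)
h(o) = -(1 + o)*(-3 + o)/9
p(y) = y (p(y) = (y + y)/2 = (2*y)/2 = y)
w(J, W) = (-35 + W)*(5 + J) (w(J, W) = (J + 5)*(W - 35) = (5 + J)*(-35 + W) = (-35 + W)*(5 + J))
w(13, -8)*h((-1)²) = (-175 - 35*13 + 5*(-8) + 13*(-8))*(⅓ - ((-1)²)²/9 + (2/9)*(-1)²) = (-175 - 455 - 40 - 104)*(⅓ - ⅑*1² + (2/9)*1) = -774*(⅓ - ⅑*1 + 2/9) = -774*(⅓ - ⅑ + 2/9) = -774*4/9 = -344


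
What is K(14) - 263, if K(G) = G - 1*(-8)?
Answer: -241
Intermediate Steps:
K(G) = 8 + G (K(G) = G + 8 = 8 + G)
K(14) - 263 = (8 + 14) - 263 = 22 - 263 = -241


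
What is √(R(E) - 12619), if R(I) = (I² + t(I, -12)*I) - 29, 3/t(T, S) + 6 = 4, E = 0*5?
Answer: 2*I*√3162 ≈ 112.46*I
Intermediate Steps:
E = 0
t(T, S) = -3/2 (t(T, S) = 3/(-6 + 4) = 3/(-2) = 3*(-½) = -3/2)
R(I) = -29 + I² - 3*I/2 (R(I) = (I² - 3*I/2) - 29 = -29 + I² - 3*I/2)
√(R(E) - 12619) = √((-29 + 0² - 3/2*0) - 12619) = √((-29 + 0 + 0) - 12619) = √(-29 - 12619) = √(-12648) = 2*I*√3162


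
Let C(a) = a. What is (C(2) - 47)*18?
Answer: -810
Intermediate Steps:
(C(2) - 47)*18 = (2 - 47)*18 = -45*18 = -810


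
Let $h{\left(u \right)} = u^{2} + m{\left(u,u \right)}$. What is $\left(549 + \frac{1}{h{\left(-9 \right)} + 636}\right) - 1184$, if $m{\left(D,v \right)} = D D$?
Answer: $- \frac{506729}{798} \approx -635.0$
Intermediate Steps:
$m{\left(D,v \right)} = D^{2}$
$h{\left(u \right)} = 2 u^{2}$ ($h{\left(u \right)} = u^{2} + u^{2} = 2 u^{2}$)
$\left(549 + \frac{1}{h{\left(-9 \right)} + 636}\right) - 1184 = \left(549 + \frac{1}{2 \left(-9\right)^{2} + 636}\right) - 1184 = \left(549 + \frac{1}{2 \cdot 81 + 636}\right) - 1184 = \left(549 + \frac{1}{162 + 636}\right) - 1184 = \left(549 + \frac{1}{798}\right) - 1184 = \frac{438103}{798} - 1184 = - \frac{506729}{798}$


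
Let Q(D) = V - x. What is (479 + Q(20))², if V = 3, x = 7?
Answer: 225625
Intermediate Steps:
Q(D) = -4 (Q(D) = 3 - 1*7 = 3 - 7 = -4)
(479 + Q(20))² = (479 - 4)² = 475² = 225625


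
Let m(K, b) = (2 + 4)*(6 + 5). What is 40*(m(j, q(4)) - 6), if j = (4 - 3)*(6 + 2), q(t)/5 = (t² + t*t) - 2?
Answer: 2400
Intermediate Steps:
q(t) = -10 + 10*t² (q(t) = 5*((t² + t*t) - 2) = 5*((t² + t²) - 2) = 5*(2*t² - 2) = 5*(-2 + 2*t²) = -10 + 10*t²)
j = 8 (j = 1*8 = 8)
m(K, b) = 66 (m(K, b) = 6*11 = 66)
40*(m(j, q(4)) - 6) = 40*(66 - 6) = 40*60 = 2400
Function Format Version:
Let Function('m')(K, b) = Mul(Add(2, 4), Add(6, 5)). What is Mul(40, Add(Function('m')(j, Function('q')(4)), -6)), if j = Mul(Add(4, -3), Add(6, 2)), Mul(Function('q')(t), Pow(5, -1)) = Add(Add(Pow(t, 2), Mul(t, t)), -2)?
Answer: 2400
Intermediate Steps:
Function('q')(t) = Add(-10, Mul(10, Pow(t, 2))) (Function('q')(t) = Mul(5, Add(Add(Pow(t, 2), Mul(t, t)), -2)) = Mul(5, Add(Add(Pow(t, 2), Pow(t, 2)), -2)) = Mul(5, Add(Mul(2, Pow(t, 2)), -2)) = Mul(5, Add(-2, Mul(2, Pow(t, 2)))) = Add(-10, Mul(10, Pow(t, 2))))
j = 8 (j = Mul(1, 8) = 8)
Function('m')(K, b) = 66 (Function('m')(K, b) = Mul(6, 11) = 66)
Mul(40, Add(Function('m')(j, Function('q')(4)), -6)) = Mul(40, Add(66, -6)) = Mul(40, 60) = 2400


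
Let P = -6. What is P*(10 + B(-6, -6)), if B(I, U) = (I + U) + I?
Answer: 48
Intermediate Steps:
B(I, U) = U + 2*I
P*(10 + B(-6, -6)) = -6*(10 + (-6 + 2*(-6))) = -6*(10 + (-6 - 12)) = -6*(10 - 18) = -6*(-8) = 48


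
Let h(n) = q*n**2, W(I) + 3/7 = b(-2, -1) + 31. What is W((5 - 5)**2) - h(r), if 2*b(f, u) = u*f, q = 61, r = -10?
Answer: -42479/7 ≈ -6068.4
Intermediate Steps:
b(f, u) = f*u/2 (b(f, u) = (u*f)/2 = (f*u)/2 = f*u/2)
W(I) = 221/7 (W(I) = -3/7 + ((1/2)*(-2)*(-1) + 31) = -3/7 + (1 + 31) = -3/7 + 32 = 221/7)
h(n) = 61*n**2
W((5 - 5)**2) - h(r) = 221/7 - 61*(-10)**2 = 221/7 - 61*100 = 221/7 - 1*6100 = 221/7 - 6100 = -42479/7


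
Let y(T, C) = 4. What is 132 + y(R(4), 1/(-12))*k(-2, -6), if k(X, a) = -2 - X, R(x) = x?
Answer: 132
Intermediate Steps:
132 + y(R(4), 1/(-12))*k(-2, -6) = 132 + 4*(-2 - 1*(-2)) = 132 + 4*(-2 + 2) = 132 + 4*0 = 132 + 0 = 132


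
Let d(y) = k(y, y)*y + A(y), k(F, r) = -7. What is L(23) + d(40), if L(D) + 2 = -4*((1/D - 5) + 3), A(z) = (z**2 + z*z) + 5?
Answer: 67409/23 ≈ 2930.8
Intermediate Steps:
A(z) = 5 + 2*z**2 (A(z) = (z**2 + z**2) + 5 = 2*z**2 + 5 = 5 + 2*z**2)
d(y) = 5 - 7*y + 2*y**2 (d(y) = -7*y + (5 + 2*y**2) = 5 - 7*y + 2*y**2)
L(D) = 6 - 4/D (L(D) = -2 - 4*((1/D - 5) + 3) = -2 - 4*((-5 + 1/D) + 3) = -2 - 4*(-2 + 1/D) = -2 + (8 - 4/D) = 6 - 4/D)
L(23) + d(40) = (6 - 4/23) + (5 - 7*40 + 2*40**2) = (6 - 4*1/23) + (5 - 280 + 2*1600) = (6 - 4/23) + (5 - 280 + 3200) = 134/23 + 2925 = 67409/23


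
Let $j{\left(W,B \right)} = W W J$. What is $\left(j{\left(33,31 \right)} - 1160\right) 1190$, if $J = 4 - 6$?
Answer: $-3972220$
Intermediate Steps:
$J = -2$ ($J = 4 - 6 = -2$)
$j{\left(W,B \right)} = - 2 W^{2}$ ($j{\left(W,B \right)} = W W \left(-2\right) = W^{2} \left(-2\right) = - 2 W^{2}$)
$\left(j{\left(33,31 \right)} - 1160\right) 1190 = \left(- 2 \cdot 33^{2} - 1160\right) 1190 = \left(\left(-2\right) 1089 - 1160\right) 1190 = \left(-2178 - 1160\right) 1190 = \left(-3338\right) 1190 = -3972220$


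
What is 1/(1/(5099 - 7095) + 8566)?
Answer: 1996/17097735 ≈ 0.00011674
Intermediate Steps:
1/(1/(5099 - 7095) + 8566) = 1/(1/(-1996) + 8566) = 1/(-1/1996 + 8566) = 1/(17097735/1996) = 1996/17097735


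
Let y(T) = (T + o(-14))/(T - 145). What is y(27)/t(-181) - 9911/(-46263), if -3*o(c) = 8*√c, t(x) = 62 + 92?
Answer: 25550513/120098748 + 2*I*√14/13629 ≈ 0.21275 + 0.00054907*I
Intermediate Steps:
t(x) = 154
o(c) = -8*√c/3
y(T) = (T - 8*I*√14/3)/(-145 + T) (y(T) = (T - 8*I*√14/3)/(T - 145) = (T - 8*I*√14/3)/(-145 + T))
y(27)/t(-181) - 9911/(-46263) = ((27 - 8*I*√14/3)/(-145 + 27))/154 - 9911/(-46263) = ((27 - 8*I*√14/3)/(-118))*(1/154) - 9911*(-1/46263) = -(27 - 8*I*√14/3)/118*(1/154) + 9911/46263 = (-27/118 + 4*I*√14/177)*(1/154) + 9911/46263 = (-27/18172 + 2*I*√14/13629) + 9911/46263 = 25550513/120098748 + 2*I*√14/13629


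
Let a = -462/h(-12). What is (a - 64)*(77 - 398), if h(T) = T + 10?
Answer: -53607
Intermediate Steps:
h(T) = 10 + T
a = 231 (a = -462/(10 - 12) = -462/(-2) = -462*(-½) = 231)
(a - 64)*(77 - 398) = (231 - 64)*(77 - 398) = 167*(-321) = -53607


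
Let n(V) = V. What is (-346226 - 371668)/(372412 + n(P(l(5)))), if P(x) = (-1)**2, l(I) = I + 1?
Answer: -717894/372413 ≈ -1.9277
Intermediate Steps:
l(I) = 1 + I
P(x) = 1
(-346226 - 371668)/(372412 + n(P(l(5)))) = (-346226 - 371668)/(372412 + 1) = -717894/372413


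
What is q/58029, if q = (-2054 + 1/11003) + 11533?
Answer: 104297438/638493087 ≈ 0.16335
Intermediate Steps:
q = 104297438/11003 (q = (-2054 + 1/11003) + 11533 = -22600161/11003 + 11533 = 104297438/11003 ≈ 9479.0)
q/58029 = (104297438/11003)/58029 = (104297438/11003)*(1/58029) = 104297438/638493087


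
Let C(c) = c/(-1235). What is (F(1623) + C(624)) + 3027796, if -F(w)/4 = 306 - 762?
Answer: 287813852/95 ≈ 3.0296e+6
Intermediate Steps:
F(w) = 1824 (F(w) = -4*(306 - 762) = -4*(-456) = 1824)
C(c) = -c/1235 (C(c) = c*(-1/1235) = -c/1235)
(F(1623) + C(624)) + 3027796 = (1824 - 1/1235*624) + 3027796 = (1824 - 48/95) + 3027796 = 173232/95 + 3027796 = 287813852/95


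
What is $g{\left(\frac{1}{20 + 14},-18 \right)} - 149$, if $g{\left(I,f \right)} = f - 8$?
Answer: $-175$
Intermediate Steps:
$g{\left(I,f \right)} = -8 + f$ ($g{\left(I,f \right)} = f - 8 = -8 + f$)
$g{\left(\frac{1}{20 + 14},-18 \right)} - 149 = \left(-8 - 18\right) - 149 = -26 - 149 = -175$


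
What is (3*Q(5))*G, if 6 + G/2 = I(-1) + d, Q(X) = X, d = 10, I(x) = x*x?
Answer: 150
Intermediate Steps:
I(x) = x²
G = 10 (G = -12 + 2*((-1)² + 10) = -12 + 2*(1 + 10) = -12 + 2*11 = -12 + 22 = 10)
(3*Q(5))*G = (3*5)*10 = 15*10 = 150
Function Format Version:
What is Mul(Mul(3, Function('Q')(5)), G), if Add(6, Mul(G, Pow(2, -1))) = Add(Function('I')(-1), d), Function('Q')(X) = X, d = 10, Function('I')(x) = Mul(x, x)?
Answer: 150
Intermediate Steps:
Function('I')(x) = Pow(x, 2)
G = 10 (G = Add(-12, Mul(2, Add(Pow(-1, 2), 10))) = Add(-12, Mul(2, Add(1, 10))) = Add(-12, Mul(2, 11)) = Add(-12, 22) = 10)
Mul(Mul(3, Function('Q')(5)), G) = Mul(Mul(3, 5), 10) = Mul(15, 10) = 150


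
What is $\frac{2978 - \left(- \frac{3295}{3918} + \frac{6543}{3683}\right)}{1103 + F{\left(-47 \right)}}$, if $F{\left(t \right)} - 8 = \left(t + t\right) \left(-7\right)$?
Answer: $\frac{42959022143}{25526659386} \approx 1.6829$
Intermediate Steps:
$F{\left(t \right)} = 8 - 14 t$ ($F{\left(t \right)} = 8 + \left(t + t\right) \left(-7\right) = 8 + 2 t \left(-7\right) = 8 - 14 t$)
$\frac{2978 - \left(- \frac{3295}{3918} + \frac{6543}{3683}\right)}{1103 + F{\left(-47 \right)}} = \frac{2978 - \left(- \frac{3295}{3918} + \frac{6543}{3683}\right)}{1103 + \left(8 - -658\right)} = \frac{2978 - \frac{13499989}{14429994}}{1103 + \left(8 + 658\right)} = \frac{2978 + \left(\frac{3295}{3918} - \frac{6543}{3683}\right)}{1103 + 666} = \frac{2978 - \frac{13499989}{14429994}}{1769} = \frac{42959022143}{14429994} \cdot \frac{1}{1769} = \frac{42959022143}{25526659386}$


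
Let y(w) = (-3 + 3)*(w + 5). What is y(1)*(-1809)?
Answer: 0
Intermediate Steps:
y(w) = 0 (y(w) = 0*(5 + w) = 0)
y(1)*(-1809) = 0*(-1809) = 0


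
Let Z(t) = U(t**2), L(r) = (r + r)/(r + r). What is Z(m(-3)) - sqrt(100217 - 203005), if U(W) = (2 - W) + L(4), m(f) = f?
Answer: -6 - 2*I*sqrt(25697) ≈ -6.0 - 320.61*I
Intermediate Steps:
L(r) = 1 (L(r) = (2*r)/((2*r)) = (2*r)*(1/(2*r)) = 1)
U(W) = 3 - W (U(W) = (2 - W) + 1 = 3 - W)
Z(t) = 3 - t**2
Z(m(-3)) - sqrt(100217 - 203005) = (3 - 1*(-3)**2) - sqrt(100217 - 203005) = (3 - 1*9) - sqrt(-102788) = (3 - 9) - 2*I*sqrt(25697) = -6 - 2*I*sqrt(25697)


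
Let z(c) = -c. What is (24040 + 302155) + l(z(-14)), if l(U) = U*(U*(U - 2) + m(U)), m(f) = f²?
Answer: 331291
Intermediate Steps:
l(U) = U*(U² + U*(-2 + U)) (l(U) = U*(U*(U - 2) + U²) = U*(U*(-2 + U) + U²) = U*(U² + U*(-2 + U)))
(24040 + 302155) + l(z(-14)) = (24040 + 302155) + 2*(-1*(-14))²*(-1 - 1*(-14)) = 326195 + 2*14²*(-1 + 14) = 326195 + 2*196*13 = 326195 + 5096 = 331291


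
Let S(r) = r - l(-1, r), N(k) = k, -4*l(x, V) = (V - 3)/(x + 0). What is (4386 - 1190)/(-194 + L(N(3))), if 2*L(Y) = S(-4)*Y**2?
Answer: -25568/1633 ≈ -15.657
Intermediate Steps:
l(x, V) = -(-3 + V)/(4*x) (l(x, V) = -(V - 3)/(4*(x + 0)) = -(-3 + V)/(4*x))
S(r) = 3/4 + 3*r/4 (S(r) = r - (3 - r)/(4*(-1)) = r - (-1)*(3 - r)/4 = r - (-3/4 + r/4) = r + (3/4 - r/4) = 3/4 + 3*r/4)
L(Y) = -9*Y**2/8 (L(Y) = ((3/4 + (3/4)*(-4))*Y**2)/2 = ((3/4 - 3)*Y**2)/2 = (-9*Y**2/4)/2 = -9*Y**2/8)
(4386 - 1190)/(-194 + L(N(3))) = (4386 - 1190)/(-194 - 9/8*3**2) = 3196/(-194 - 9/8*9) = 3196/(-194 - 81/8) = 3196/(-1633/8) = 3196*(-8/1633) = -25568/1633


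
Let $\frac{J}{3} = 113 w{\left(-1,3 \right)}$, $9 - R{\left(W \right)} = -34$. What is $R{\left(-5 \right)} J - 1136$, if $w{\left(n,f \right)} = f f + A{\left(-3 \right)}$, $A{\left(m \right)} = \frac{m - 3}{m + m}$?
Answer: $144634$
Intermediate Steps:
$A{\left(m \right)} = \frac{-3 + m}{2 m}$
$w{\left(n,f \right)} = 1 + f^{2}$ ($w{\left(n,f \right)} = f f + \frac{-3 - 3}{2 \left(-3\right)} = f^{2} + \frac{1}{2} \left(- \frac{1}{3}\right) \left(-6\right) = f^{2} + 1 = 1 + f^{2}$)
$R{\left(W \right)} = 43$ ($R{\left(W \right)} = 9 - -34 = 9 + 34 = 43$)
$J = 3390$ ($J = 3 \cdot 113 \left(1 + 3^{2}\right) = 3 \cdot 113 \left(1 + 9\right) = 3 \cdot 113 \cdot 10 = 3 \cdot 1130 = 3390$)
$R{\left(-5 \right)} J - 1136 = 43 \cdot 3390 - 1136 = 145770 - 1136 = 144634$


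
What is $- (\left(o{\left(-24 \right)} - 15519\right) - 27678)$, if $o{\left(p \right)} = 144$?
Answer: $43053$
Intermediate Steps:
$- (\left(o{\left(-24 \right)} - 15519\right) - 27678) = - (\left(144 - 15519\right) - 27678) = - (-15375 - 27678) = \left(-1\right) \left(-43053\right) = 43053$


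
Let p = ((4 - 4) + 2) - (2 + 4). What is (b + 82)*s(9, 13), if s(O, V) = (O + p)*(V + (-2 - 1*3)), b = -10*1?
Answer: 2880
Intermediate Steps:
p = -4 (p = (0 + 2) - 1*6 = 2 - 6 = -4)
b = -10
s(O, V) = (-5 + V)*(-4 + O) (s(O, V) = (O - 4)*(V + (-2 - 1*3)) = (-4 + O)*(V + (-2 - 3)) = (-4 + O)*(V - 5) = (-4 + O)*(-5 + V) = (-5 + V)*(-4 + O))
(b + 82)*s(9, 13) = (-10 + 82)*(20 - 5*9 - 4*13 + 9*13) = 72*(20 - 45 - 52 + 117) = 72*40 = 2880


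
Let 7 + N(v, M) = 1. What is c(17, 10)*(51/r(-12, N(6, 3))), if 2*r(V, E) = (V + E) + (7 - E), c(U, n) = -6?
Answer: 612/5 ≈ 122.40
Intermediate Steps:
N(v, M) = -6 (N(v, M) = -7 + 1 = -6)
r(V, E) = 7/2 + V/2 (r(V, E) = ((V + E) + (7 - E))/2 = ((E + V) + (7 - E))/2 = (7 + V)/2 = 7/2 + V/2)
c(17, 10)*(51/r(-12, N(6, 3))) = -306/(7/2 + (½)*(-12)) = -306/(7/2 - 6) = -306/(-5/2) = -306*(-2)/5 = -6*(-102/5) = 612/5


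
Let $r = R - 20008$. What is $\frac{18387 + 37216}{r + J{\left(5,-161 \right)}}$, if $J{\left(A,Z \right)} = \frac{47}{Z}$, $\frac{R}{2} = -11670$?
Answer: $- \frac{8952083}{6979075} \approx -1.2827$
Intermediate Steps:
$R = -23340$ ($R = 2 \left(-11670\right) = -23340$)
$r = -43348$ ($r = -23340 - 20008 = -43348$)
$\frac{18387 + 37216}{r + J{\left(5,-161 \right)}} = \frac{18387 + 37216}{-43348 + \frac{47}{-161}} = \frac{55603}{-43348 + 47 \left(- \frac{1}{161}\right)} = \frac{55603}{-43348 - \frac{47}{161}} = \frac{55603}{- \frac{6979075}{161}} = 55603 \left(- \frac{161}{6979075}\right) = - \frac{8952083}{6979075}$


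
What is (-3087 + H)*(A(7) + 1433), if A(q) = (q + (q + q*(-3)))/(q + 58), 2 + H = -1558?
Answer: -432812286/65 ≈ -6.6586e+6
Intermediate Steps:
H = -1560 (H = -2 - 1558 = -1560)
A(q) = -q/(58 + q) (A(q) = (q + (q - 3*q))/(58 + q) = (q - 2*q)/(58 + q) = (-q)/(58 + q) = -q/(58 + q))
(-3087 + H)*(A(7) + 1433) = (-3087 - 1560)*(-1*7/(58 + 7) + 1433) = -4647*(-1*7/65 + 1433) = -4647*(-1*7*1/65 + 1433) = -4647*(-7/65 + 1433) = -4647*93138/65 = -432812286/65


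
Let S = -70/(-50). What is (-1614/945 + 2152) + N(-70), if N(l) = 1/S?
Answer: 677567/315 ≈ 2151.0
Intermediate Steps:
S = 7/5 (S = -70*(-1/50) = 7/5 ≈ 1.4000)
N(l) = 5/7 (N(l) = 1/(7/5) = 5/7)
(-1614/945 + 2152) + N(-70) = (-1614/945 + 2152) + 5/7 = (-1614*1/945 + 2152) + 5/7 = (-538/315 + 2152) + 5/7 = 677342/315 + 5/7 = 677567/315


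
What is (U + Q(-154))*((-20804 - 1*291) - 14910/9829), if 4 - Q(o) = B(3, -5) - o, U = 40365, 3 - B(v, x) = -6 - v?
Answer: -8336400205995/9829 ≈ -8.4814e+8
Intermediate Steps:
B(v, x) = 9 + v (B(v, x) = 3 - (-6 - v) = 3 + (6 + v) = 9 + v)
Q(o) = -8 + o (Q(o) = 4 - ((9 + 3) - o) = 4 - (12 - o) = 4 + (-12 + o) = -8 + o)
(U + Q(-154))*((-20804 - 1*291) - 14910/9829) = (40365 + (-8 - 154))*((-20804 - 1*291) - 14910/9829) = (40365 - 162)*((-20804 - 291) - 14910*1/9829) = 40203*(-21095 - 14910/9829) = 40203*(-207357665/9829) = -8336400205995/9829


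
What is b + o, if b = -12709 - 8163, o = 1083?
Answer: -19789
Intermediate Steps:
b = -20872
b + o = -20872 + 1083 = -19789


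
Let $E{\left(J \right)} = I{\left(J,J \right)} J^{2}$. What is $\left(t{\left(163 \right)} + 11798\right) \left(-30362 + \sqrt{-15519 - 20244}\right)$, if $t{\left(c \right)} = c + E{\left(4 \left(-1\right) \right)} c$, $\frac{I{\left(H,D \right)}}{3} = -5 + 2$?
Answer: $349496982 - 11511 i \sqrt{35763} \approx 3.495 \cdot 10^{8} - 2.1769 \cdot 10^{6} i$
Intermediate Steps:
$I{\left(H,D \right)} = -9$ ($I{\left(H,D \right)} = 3 \left(-5 + 2\right) = 3 \left(-3\right) = -9$)
$E{\left(J \right)} = - 9 J^{2}$
$t{\left(c \right)} = - 143 c$ ($t{\left(c \right)} = c + - 9 \left(4 \left(-1\right)\right)^{2} c = c + - 9 \left(-4\right)^{2} c = c + \left(-9\right) 16 c = c - 144 c = - 143 c$)
$\left(t{\left(163 \right)} + 11798\right) \left(-30362 + \sqrt{-15519 - 20244}\right) = \left(\left(-143\right) 163 + 11798\right) \left(-30362 + \sqrt{-15519 - 20244}\right) = \left(-23309 + 11798\right) \left(-30362 + \sqrt{-35763}\right) = - 11511 \left(-30362 + i \sqrt{35763}\right) = 349496982 - 11511 i \sqrt{35763}$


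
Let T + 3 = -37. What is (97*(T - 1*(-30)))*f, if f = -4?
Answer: 3880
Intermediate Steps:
T = -40 (T = -3 - 37 = -40)
(97*(T - 1*(-30)))*f = (97*(-40 - 1*(-30)))*(-4) = (97*(-40 + 30))*(-4) = (97*(-10))*(-4) = -970*(-4) = 3880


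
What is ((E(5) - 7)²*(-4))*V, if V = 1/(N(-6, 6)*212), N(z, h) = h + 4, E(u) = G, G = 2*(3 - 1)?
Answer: -9/530 ≈ -0.016981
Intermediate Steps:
G = 4 (G = 2*2 = 4)
E(u) = 4
N(z, h) = 4 + h
V = 1/2120 (V = 1/((4 + 6)*212) = (1/212)/10 = (⅒)*(1/212) = 1/2120 ≈ 0.00047170)
((E(5) - 7)²*(-4))*V = ((4 - 7)²*(-4))*(1/2120) = ((-3)²*(-4))*(1/2120) = (9*(-4))*(1/2120) = -36*1/2120 = -9/530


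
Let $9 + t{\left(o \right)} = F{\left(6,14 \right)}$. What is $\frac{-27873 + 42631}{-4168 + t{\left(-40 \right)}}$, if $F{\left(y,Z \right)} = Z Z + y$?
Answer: $- \frac{14758}{3975} \approx -3.7127$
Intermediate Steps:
$F{\left(y,Z \right)} = y + Z^{2}$ ($F{\left(y,Z \right)} = Z^{2} + y = y + Z^{2}$)
$t{\left(o \right)} = 193$ ($t{\left(o \right)} = -9 + \left(6 + 14^{2}\right) = -9 + \left(6 + 196\right) = -9 + 202 = 193$)
$\frac{-27873 + 42631}{-4168 + t{\left(-40 \right)}} = \frac{-27873 + 42631}{-4168 + 193} = \frac{14758}{-3975} = 14758 \left(- \frac{1}{3975}\right) = - \frac{14758}{3975}$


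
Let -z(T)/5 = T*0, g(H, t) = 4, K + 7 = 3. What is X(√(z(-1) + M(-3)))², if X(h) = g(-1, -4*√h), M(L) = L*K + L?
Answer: 16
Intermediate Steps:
K = -4 (K = -7 + 3 = -4)
z(T) = 0 (z(T) = -5*T*0 = -5*0 = 0)
M(L) = -3*L (M(L) = L*(-4) + L = -4*L + L = -3*L)
X(h) = 4
X(√(z(-1) + M(-3)))² = 4² = 16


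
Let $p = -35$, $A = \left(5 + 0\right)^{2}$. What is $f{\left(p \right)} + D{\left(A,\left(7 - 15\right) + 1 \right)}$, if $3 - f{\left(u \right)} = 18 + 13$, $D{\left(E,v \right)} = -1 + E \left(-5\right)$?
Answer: $-154$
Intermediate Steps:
$A = 25$ ($A = 5^{2} = 25$)
$D{\left(E,v \right)} = -1 - 5 E$
$f{\left(u \right)} = -28$ ($f{\left(u \right)} = 3 - \left(18 + 13\right) = 3 - 31 = -28$)
$f{\left(p \right)} + D{\left(A,\left(7 - 15\right) + 1 \right)} = -28 - 126 = -154$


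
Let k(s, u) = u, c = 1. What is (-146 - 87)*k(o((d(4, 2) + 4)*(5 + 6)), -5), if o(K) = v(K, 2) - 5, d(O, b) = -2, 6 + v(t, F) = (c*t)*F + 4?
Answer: 1165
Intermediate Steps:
v(t, F) = -2 + F*t (v(t, F) = -6 + ((1*t)*F + 4) = -6 + (t*F + 4) = -6 + (F*t + 4) = -6 + (4 + F*t) = -2 + F*t)
o(K) = -7 + 2*K (o(K) = (-2 + 2*K) - 5 = -7 + 2*K)
(-146 - 87)*k(o((d(4, 2) + 4)*(5 + 6)), -5) = (-146 - 87)*(-5) = -233*(-5) = 1165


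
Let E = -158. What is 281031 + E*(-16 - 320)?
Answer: 334119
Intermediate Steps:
281031 + E*(-16 - 320) = 281031 - 158*(-16 - 320) = 281031 - 158*(-336) = 281031 + 53088 = 334119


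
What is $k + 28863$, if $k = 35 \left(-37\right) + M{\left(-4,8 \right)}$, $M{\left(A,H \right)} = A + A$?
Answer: $27560$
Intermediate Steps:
$M{\left(A,H \right)} = 2 A$
$k = -1303$ ($k = 35 \left(-37\right) + 2 \left(-4\right) = -1295 - 8 = -1303$)
$k + 28863 = -1303 + 28863 = 27560$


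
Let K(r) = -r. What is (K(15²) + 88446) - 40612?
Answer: 47609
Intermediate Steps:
(K(15²) + 88446) - 40612 = (-1*15² + 88446) - 40612 = (-1*225 + 88446) - 40612 = (-225 + 88446) - 40612 = 88221 - 40612 = 47609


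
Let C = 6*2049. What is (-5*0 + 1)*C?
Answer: 12294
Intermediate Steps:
C = 12294
(-5*0 + 1)*C = (-5*0 + 1)*12294 = (0 + 1)*12294 = 1*12294 = 12294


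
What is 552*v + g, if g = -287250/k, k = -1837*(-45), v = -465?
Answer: -1414582630/5511 ≈ -2.5668e+5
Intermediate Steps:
k = 82665
g = -19150/5511 (g = -287250/82665 = -287250*1/82665 = -19150/5511 ≈ -3.4749)
552*v + g = 552*(-465) - 19150/5511 = -256680 - 19150/5511 = -1414582630/5511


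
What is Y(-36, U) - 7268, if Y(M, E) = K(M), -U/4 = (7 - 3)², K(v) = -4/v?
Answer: -65411/9 ≈ -7267.9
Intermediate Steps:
U = -64 (U = -4*(7 - 3)² = -4*4² = -4*16 = -64)
Y(M, E) = -4/M
Y(-36, U) - 7268 = -4/(-36) - 7268 = -4*(-1/36) - 7268 = ⅑ - 7268 = -65411/9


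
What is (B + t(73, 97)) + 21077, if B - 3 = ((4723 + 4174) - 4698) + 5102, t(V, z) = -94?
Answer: 30287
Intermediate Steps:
B = 9304 (B = 3 + (((4723 + 4174) - 4698) + 5102) = 3 + ((8897 - 4698) + 5102) = 3 + (4199 + 5102) = 3 + 9301 = 9304)
(B + t(73, 97)) + 21077 = (9304 - 94) + 21077 = 9210 + 21077 = 30287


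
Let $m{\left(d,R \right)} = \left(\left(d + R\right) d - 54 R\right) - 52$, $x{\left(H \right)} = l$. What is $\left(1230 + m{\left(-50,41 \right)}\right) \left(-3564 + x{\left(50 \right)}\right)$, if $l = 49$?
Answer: $2059790$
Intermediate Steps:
$x{\left(H \right)} = 49$
$m{\left(d,R \right)} = -52 - 54 R + d \left(R + d\right)$ ($m{\left(d,R \right)} = \left(\left(R + d\right) d - 54 R\right) - 52 = \left(d \left(R + d\right) - 54 R\right) - 52 = \left(- 54 R + d \left(R + d\right)\right) - 52 = -52 - 54 R + d \left(R + d\right)$)
$\left(1230 + m{\left(-50,41 \right)}\right) \left(-3564 + x{\left(50 \right)}\right) = \left(1230 + \left(-52 + \left(-50\right)^{2} - 2214 + 41 \left(-50\right)\right)\right) \left(-3564 + 49\right) = \left(1230 - 1816\right) \left(-3515\right) = \left(-586\right) \left(-3515\right) = 2059790$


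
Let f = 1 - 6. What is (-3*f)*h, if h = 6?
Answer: 90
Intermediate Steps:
f = -5
(-3*f)*h = -3*(-5)*6 = 15*6 = 90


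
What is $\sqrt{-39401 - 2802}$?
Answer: $i \sqrt{42203} \approx 205.43 i$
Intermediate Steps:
$\sqrt{-39401 - 2802} = \sqrt{-42203} = i \sqrt{42203}$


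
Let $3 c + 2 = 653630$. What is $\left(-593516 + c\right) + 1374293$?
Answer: $998653$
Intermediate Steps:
$c = 217876$ ($c = - \frac{2}{3} + \frac{1}{3} \cdot 653630 = - \frac{2}{3} + \frac{653630}{3} = 217876$)
$\left(-593516 + c\right) + 1374293 = \left(-593516 + 217876\right) + 1374293 = -375640 + 1374293 = 998653$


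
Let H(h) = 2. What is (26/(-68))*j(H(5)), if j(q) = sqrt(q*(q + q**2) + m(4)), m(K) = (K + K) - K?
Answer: -26/17 ≈ -1.5294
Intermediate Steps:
m(K) = K (m(K) = 2*K - K = K)
j(q) = sqrt(4 + q*(q + q**2)) (j(q) = sqrt(q*(q + q**2) + 4) = sqrt(4 + q*(q + q**2)))
(26/(-68))*j(H(5)) = (26/(-68))*sqrt(4 + 2**2 + 2**3) = (26*(-1/68))*sqrt(4 + 4 + 8) = -13*sqrt(16)/34 = -13/34*4 = -26/17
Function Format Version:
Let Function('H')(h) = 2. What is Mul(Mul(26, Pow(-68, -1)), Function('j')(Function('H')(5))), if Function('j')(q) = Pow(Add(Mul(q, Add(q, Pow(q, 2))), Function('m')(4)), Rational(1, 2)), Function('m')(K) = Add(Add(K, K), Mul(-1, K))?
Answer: Rational(-26, 17) ≈ -1.5294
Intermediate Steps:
Function('m')(K) = K (Function('m')(K) = Add(Mul(2, K), Mul(-1, K)) = K)
Function('j')(q) = Pow(Add(4, Mul(q, Add(q, Pow(q, 2)))), Rational(1, 2)) (Function('j')(q) = Pow(Add(Mul(q, Add(q, Pow(q, 2))), 4), Rational(1, 2)) = Pow(Add(4, Mul(q, Add(q, Pow(q, 2)))), Rational(1, 2)))
Mul(Mul(26, Pow(-68, -1)), Function('j')(Function('H')(5))) = Mul(Mul(26, Pow(-68, -1)), Pow(Add(4, Pow(2, 2), Pow(2, 3)), Rational(1, 2))) = Mul(Mul(26, Rational(-1, 68)), Pow(Add(4, 4, 8), Rational(1, 2))) = Mul(Rational(-13, 34), Pow(16, Rational(1, 2))) = Mul(Rational(-13, 34), 4) = Rational(-26, 17)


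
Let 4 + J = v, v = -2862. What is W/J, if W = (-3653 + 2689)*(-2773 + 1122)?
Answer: -795782/1433 ≈ -555.33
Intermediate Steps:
W = 1591564 (W = -964*(-1651) = 1591564)
J = -2866 (J = -4 - 2862 = -2866)
W/J = 1591564/(-2866) = 1591564*(-1/2866) = -795782/1433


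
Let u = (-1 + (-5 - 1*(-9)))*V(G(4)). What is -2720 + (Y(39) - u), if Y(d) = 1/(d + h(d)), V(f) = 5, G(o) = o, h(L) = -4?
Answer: -95724/35 ≈ -2735.0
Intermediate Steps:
Y(d) = 1/(-4 + d) (Y(d) = 1/(d - 4) = 1/(-4 + d))
u = 15 (u = (-1 + (-5 - 1*(-9)))*5 = (-1 + (-5 + 9))*5 = (-1 + 4)*5 = 3*5 = 15)
-2720 + (Y(39) - u) = -2720 + (1/(-4 + 39) - 1*15) = -2720 + (1/35 - 15) = -2720 - 524/35 = -95724/35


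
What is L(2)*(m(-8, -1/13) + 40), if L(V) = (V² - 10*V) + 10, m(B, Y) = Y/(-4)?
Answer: -6243/26 ≈ -240.12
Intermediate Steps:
m(B, Y) = -Y/4 (m(B, Y) = Y*(-¼) = -Y/4)
L(V) = 10 + V² - 10*V
L(2)*(m(-8, -1/13) + 40) = (10 + 2² - 10*2)*(-(-1)/(4*13) + 40) = (10 + 4 - 20)*(-(-1)/(4*13) + 40) = -6*(-¼*(-1/13) + 40) = -6*(1/52 + 40) = -6*2081/52 = -6243/26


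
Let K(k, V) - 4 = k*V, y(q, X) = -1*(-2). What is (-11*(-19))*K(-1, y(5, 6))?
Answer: 418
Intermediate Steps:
y(q, X) = 2
K(k, V) = 4 + V*k (K(k, V) = 4 + k*V = 4 + V*k)
(-11*(-19))*K(-1, y(5, 6)) = (-11*(-19))*(4 + 2*(-1)) = 209*(4 - 2) = 209*2 = 418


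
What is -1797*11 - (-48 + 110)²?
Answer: -23611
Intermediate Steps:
-1797*11 - (-48 + 110)² = -19767 - 1*62² = -19767 - 1*3844 = -19767 - 3844 = -23611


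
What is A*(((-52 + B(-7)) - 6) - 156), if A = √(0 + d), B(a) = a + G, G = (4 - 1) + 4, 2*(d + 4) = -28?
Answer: -642*I*√2 ≈ -907.92*I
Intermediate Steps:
d = -18 (d = -4 + (½)*(-28) = -4 - 14 = -18)
G = 7 (G = 3 + 4 = 7)
B(a) = 7 + a (B(a) = a + 7 = 7 + a)
A = 3*I*√2 (A = √(0 - 18) = √(-18) = 3*I*√2 ≈ 4.2426*I)
A*(((-52 + B(-7)) - 6) - 156) = (3*I*√2)*(((-52 + (7 - 7)) - 6) - 156) = (3*I*√2)*(((-52 + 0) - 6) - 156) = (3*I*√2)*((-52 - 6) - 156) = (3*I*√2)*(-58 - 156) = (3*I*√2)*(-214) = -642*I*√2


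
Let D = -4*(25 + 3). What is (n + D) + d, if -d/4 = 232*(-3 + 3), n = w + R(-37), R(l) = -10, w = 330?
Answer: 208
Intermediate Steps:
D = -112 (D = -4*28 = -112)
n = 320 (n = 330 - 10 = 320)
d = 0 (d = -928*(-3 + 3) = -928*0 = -4*0 = 0)
(n + D) + d = (320 - 112) + 0 = 208 + 0 = 208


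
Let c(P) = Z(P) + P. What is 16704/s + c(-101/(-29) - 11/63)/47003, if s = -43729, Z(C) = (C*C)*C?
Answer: -682506620549815708/1790658324300086703 ≈ -0.38115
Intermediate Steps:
Z(C) = C**3 (Z(C) = C**2*C = C**3)
c(P) = P + P**3 (c(P) = P**3 + P = P + P**3)
16704/s + c(-101/(-29) - 11/63)/47003 = 16704/(-43729) + ((-101/(-29) - 11/63) + (-101/(-29) - 11/63)**3)/47003 = 16704*(-1/43729) + ((-101*(-1/29) - 11*1/63) + (-101*(-1/29) - 11*1/63)**3)*(1/47003) = -16704/43729 + ((101/29 - 11/63) + (101/29 - 11/63)**3)*(1/47003) = -16704/43729 + (6044/1827 + (6044/1827)**3)*(1/47003) = -16704/43729 + (6044/1827 + 220786933184/6098396283)*(1/47003) = -16704/43729 + (240961376060/6098396283)*(1/47003) = -16704/43729 + 240961376060/286642920489849 = -682506620549815708/1790658324300086703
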